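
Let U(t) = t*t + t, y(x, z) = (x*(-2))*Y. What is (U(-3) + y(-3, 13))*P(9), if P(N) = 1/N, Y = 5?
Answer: 4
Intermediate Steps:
y(x, z) = -10*x (y(x, z) = (x*(-2))*5 = -2*x*5 = -10*x)
U(t) = t + t**2 (U(t) = t**2 + t = t + t**2)
(U(-3) + y(-3, 13))*P(9) = (-3*(1 - 3) - 10*(-3))/9 = (-3*(-2) + 30)*(1/9) = (6 + 30)*(1/9) = 36*(1/9) = 4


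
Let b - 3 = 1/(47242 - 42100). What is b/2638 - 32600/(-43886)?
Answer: 221441429461/297647930028 ≈ 0.74397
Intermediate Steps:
b = 15427/5142 (b = 3 + 1/(47242 - 42100) = 3 + 1/5142 = 15427/5142 ≈ 3.0002)
b/2638 - 32600/(-43886) = (15427/5142)/2638 - 32600/(-43886) = (15427/5142)*(1/2638) - 32600*(-1/43886) = 15427/13564596 + 16300/21943 = 221441429461/297647930028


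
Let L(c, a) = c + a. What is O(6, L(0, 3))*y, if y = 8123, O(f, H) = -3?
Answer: -24369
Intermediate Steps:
L(c, a) = a + c
O(6, L(0, 3))*y = -3*8123 = -24369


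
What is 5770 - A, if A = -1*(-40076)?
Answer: -34306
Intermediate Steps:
A = 40076
5770 - A = 5770 - 1*40076 = 5770 - 40076 = -34306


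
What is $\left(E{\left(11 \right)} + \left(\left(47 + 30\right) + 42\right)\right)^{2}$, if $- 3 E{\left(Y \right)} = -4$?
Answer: $\frac{130321}{9} \approx 14480.0$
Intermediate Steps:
$E{\left(Y \right)} = \frac{4}{3}$ ($E{\left(Y \right)} = \left(- \frac{1}{3}\right) \left(-4\right) = \frac{4}{3}$)
$\left(E{\left(11 \right)} + \left(\left(47 + 30\right) + 42\right)\right)^{2} = \left(\frac{4}{3} + \left(\left(47 + 30\right) + 42\right)\right)^{2} = \left(\frac{4}{3} + \left(77 + 42\right)\right)^{2} = \left(\frac{4}{3} + 119\right)^{2} = \left(\frac{361}{3}\right)^{2} = \frac{130321}{9}$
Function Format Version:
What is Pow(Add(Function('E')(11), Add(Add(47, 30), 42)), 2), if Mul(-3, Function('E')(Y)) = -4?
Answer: Rational(130321, 9) ≈ 14480.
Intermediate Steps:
Function('E')(Y) = Rational(4, 3) (Function('E')(Y) = Mul(Rational(-1, 3), -4) = Rational(4, 3))
Pow(Add(Function('E')(11), Add(Add(47, 30), 42)), 2) = Pow(Add(Rational(4, 3), Add(Add(47, 30), 42)), 2) = Pow(Add(Rational(4, 3), Add(77, 42)), 2) = Pow(Add(Rational(4, 3), 119), 2) = Pow(Rational(361, 3), 2) = Rational(130321, 9)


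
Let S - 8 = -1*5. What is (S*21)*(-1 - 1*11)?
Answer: -756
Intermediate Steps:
S = 3 (S = 8 - 1*5 = 8 - 5 = 3)
(S*21)*(-1 - 1*11) = (3*21)*(-1 - 1*11) = 63*(-1 - 11) = 63*(-12) = -756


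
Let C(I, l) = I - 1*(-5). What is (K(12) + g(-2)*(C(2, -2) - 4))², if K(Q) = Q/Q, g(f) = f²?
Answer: 169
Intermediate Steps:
C(I, l) = 5 + I (C(I, l) = I + 5 = 5 + I)
K(Q) = 1
(K(12) + g(-2)*(C(2, -2) - 4))² = (1 + (-2)²*((5 + 2) - 4))² = (1 + 4*(7 - 4))² = (1 + 4*3)² = (1 + 12)² = 13² = 169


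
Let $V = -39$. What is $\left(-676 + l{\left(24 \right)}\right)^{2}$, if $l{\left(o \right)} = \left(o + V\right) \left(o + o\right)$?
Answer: $1948816$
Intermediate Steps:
$l{\left(o \right)} = 2 o \left(-39 + o\right)$ ($l{\left(o \right)} = \left(o - 39\right) \left(o + o\right) = \left(-39 + o\right) 2 o = 2 o \left(-39 + o\right)$)
$\left(-676 + l{\left(24 \right)}\right)^{2} = \left(-676 + 2 \cdot 24 \left(-39 + 24\right)\right)^{2} = \left(-676 + 2 \cdot 24 \left(-15\right)\right)^{2} = \left(-676 - 720\right)^{2} = \left(-1396\right)^{2} = 1948816$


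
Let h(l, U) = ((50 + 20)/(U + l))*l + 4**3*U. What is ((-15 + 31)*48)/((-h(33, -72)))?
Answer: 4992/30337 ≈ 0.16455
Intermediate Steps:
h(l, U) = 64*U + 70*l/(U + l) (h(l, U) = (70/(U + l))*l + 64*U = 70*l/(U + l) + 64*U = 64*U + 70*l/(U + l))
((-15 + 31)*48)/((-h(33, -72))) = ((-15 + 31)*48)/((-2*(32*(-72)**2 + 35*33 + 32*(-72)*33)/(-72 + 33))) = (16*48)/((-2*(32*5184 + 1155 - 76032)/(-39))) = 768/((-2*(-1)*(165888 + 1155 - 76032)/39)) = 768/((-2*(-1)*91011/39)) = 768/((-1*(-60674/13))) = 768/(60674/13) = 768*(13/60674) = 4992/30337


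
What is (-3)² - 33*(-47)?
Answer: 1560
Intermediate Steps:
(-3)² - 33*(-47) = 9 + 1551 = 1560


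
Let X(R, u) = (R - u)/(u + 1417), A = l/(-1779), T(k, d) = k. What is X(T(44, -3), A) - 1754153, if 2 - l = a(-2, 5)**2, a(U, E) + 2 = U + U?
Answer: -4422003873939/2520877 ≈ -1.7542e+6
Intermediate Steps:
a(U, E) = -2 + 2*U (a(U, E) = -2 + (U + U) = -2 + 2*U)
l = -34 (l = 2 - (-2 + 2*(-2))**2 = 2 - (-2 - 4)**2 = 2 - 1*(-6)**2 = 2 - 1*36 = 2 - 36 = -34)
A = 34/1779 (A = -34/(-1779) = -34*(-1/1779) = 34/1779 ≈ 0.019112)
X(R, u) = (R - u)/(1417 + u)
X(T(44, -3), A) - 1754153 = (44 - 1*34/1779)/(1417 + 34/1779) - 1754153 = (44 - 34/1779)/(2520877/1779) - 1754153 = (1779/2520877)*(78242/1779) - 1754153 = 78242/2520877 - 1754153 = -4422003873939/2520877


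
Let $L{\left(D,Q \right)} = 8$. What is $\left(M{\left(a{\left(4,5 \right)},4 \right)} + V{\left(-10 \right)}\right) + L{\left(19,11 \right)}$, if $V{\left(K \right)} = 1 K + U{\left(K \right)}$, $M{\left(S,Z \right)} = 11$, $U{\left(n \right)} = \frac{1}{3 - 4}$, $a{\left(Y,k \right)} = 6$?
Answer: $8$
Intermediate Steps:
$U{\left(n \right)} = -1$ ($U{\left(n \right)} = \frac{1}{-1} = -1$)
$V{\left(K \right)} = -1 + K$ ($V{\left(K \right)} = 1 K - 1 = K - 1 = -1 + K$)
$\left(M{\left(a{\left(4,5 \right)},4 \right)} + V{\left(-10 \right)}\right) + L{\left(19,11 \right)} = \left(11 - 11\right) + 8 = 0 + 8 = 8$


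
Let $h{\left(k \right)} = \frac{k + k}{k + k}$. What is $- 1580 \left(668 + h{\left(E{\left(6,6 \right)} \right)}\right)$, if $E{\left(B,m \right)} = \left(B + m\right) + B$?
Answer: $-1057020$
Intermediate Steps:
$E{\left(B,m \right)} = m + 2 B$
$h{\left(k \right)} = 1$ ($h{\left(k \right)} = \frac{2 k}{2 k} = 2 k \frac{1}{2 k} = 1$)
$- 1580 \left(668 + h{\left(E{\left(6,6 \right)} \right)}\right) = - 1580 \left(668 + 1\right) = \left(-1580\right) 669 = -1057020$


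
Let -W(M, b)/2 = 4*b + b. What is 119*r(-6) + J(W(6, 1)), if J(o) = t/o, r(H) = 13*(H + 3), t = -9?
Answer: -46401/10 ≈ -4640.1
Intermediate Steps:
W(M, b) = -10*b (W(M, b) = -2*(4*b + b) = -10*b)
r(H) = 39 + 13*H (r(H) = 13*(3 + H) = 39 + 13*H)
J(o) = -9/o
119*r(-6) + J(W(6, 1)) = 119*(39 + 13*(-6)) - 9/((-10*1)) = 119*(39 - 78) - 9/(-10) = 119*(-39) - 9*(-⅒) = -4641 + 9/10 = -46401/10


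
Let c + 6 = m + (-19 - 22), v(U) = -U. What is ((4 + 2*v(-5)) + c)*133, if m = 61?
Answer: 3724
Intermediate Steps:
c = 14 (c = -6 + (61 + (-19 - 22)) = -6 + (61 - 41) = -6 + 20 = 14)
((4 + 2*v(-5)) + c)*133 = ((4 + 2*(-1*(-5))) + 14)*133 = ((4 + 2*5) + 14)*133 = ((4 + 10) + 14)*133 = (14 + 14)*133 = 28*133 = 3724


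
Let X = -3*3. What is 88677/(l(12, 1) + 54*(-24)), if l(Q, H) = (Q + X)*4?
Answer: -29559/428 ≈ -69.063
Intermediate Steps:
X = -9
l(Q, H) = -36 + 4*Q (l(Q, H) = (Q - 9)*4 = (-9 + Q)*4 = -36 + 4*Q)
88677/(l(12, 1) + 54*(-24)) = 88677/((-36 + 4*12) + 54*(-24)) = 88677/((-36 + 48) - 1296) = 88677/(12 - 1296) = 88677/(-1284) = 88677*(-1/1284) = -29559/428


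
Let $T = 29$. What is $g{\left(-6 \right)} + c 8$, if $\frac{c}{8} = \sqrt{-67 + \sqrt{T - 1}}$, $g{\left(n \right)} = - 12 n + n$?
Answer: $66 + 64 \sqrt{-67 + 2 \sqrt{7}} \approx 66.0 + 502.75 i$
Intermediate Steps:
$g{\left(n \right)} = - 11 n$
$c = 8 \sqrt{-67 + 2 \sqrt{7}}$ ($c = 8 \sqrt{-67 + \sqrt{29 - 1}} = 8 \sqrt{-67 + \sqrt{28}} = 8 \sqrt{-67 + 2 \sqrt{7}} \approx 62.844 i$)
$g{\left(-6 \right)} + c 8 = \left(-11\right) \left(-6\right) + 8 \sqrt{-67 + 2 \sqrt{7}} \cdot 8 = 66 + 64 \sqrt{-67 + 2 \sqrt{7}}$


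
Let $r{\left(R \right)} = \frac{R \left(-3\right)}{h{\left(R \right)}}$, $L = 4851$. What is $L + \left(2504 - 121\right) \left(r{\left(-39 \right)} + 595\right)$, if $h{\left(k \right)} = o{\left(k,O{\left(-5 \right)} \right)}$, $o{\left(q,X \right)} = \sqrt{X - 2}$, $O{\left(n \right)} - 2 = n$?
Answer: $1422736 - \frac{278811 i \sqrt{5}}{5} \approx 1.4227 \cdot 10^{6} - 1.2469 \cdot 10^{5} i$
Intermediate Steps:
$O{\left(n \right)} = 2 + n$
$o{\left(q,X \right)} = \sqrt{-2 + X}$
$h{\left(k \right)} = i \sqrt{5}$ ($h{\left(k \right)} = \sqrt{-2 + \left(2 - 5\right)} = \sqrt{-2 - 3} = \sqrt{-5} = i \sqrt{5}$)
$r{\left(R \right)} = \frac{3 i R \sqrt{5}}{5}$ ($r{\left(R \right)} = \frac{R \left(-3\right)}{i \sqrt{5}} = - 3 R \left(- \frac{i \sqrt{5}}{5}\right) = \frac{3 i R \sqrt{5}}{5}$)
$L + \left(2504 - 121\right) \left(r{\left(-39 \right)} + 595\right) = 4851 + \left(2504 - 121\right) \left(\frac{3}{5} i \left(-39\right) \sqrt{5} + 595\right) = 4851 + 2383 \left(- \frac{117 i \sqrt{5}}{5} + 595\right) = 4851 + 2383 \left(595 - \frac{117 i \sqrt{5}}{5}\right) = 4851 + \left(1417885 - \frac{278811 i \sqrt{5}}{5}\right) = 1422736 - \frac{278811 i \sqrt{5}}{5}$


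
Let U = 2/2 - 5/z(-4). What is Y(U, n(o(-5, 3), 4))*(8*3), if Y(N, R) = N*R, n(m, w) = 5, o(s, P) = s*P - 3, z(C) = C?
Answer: 270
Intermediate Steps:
o(s, P) = -3 + P*s (o(s, P) = P*s - 3 = -3 + P*s)
U = 9/4 (U = 2/2 - 5/(-4) = 2*(1/2) - 5*(-1/4) = 1 + 5/4 = 9/4 ≈ 2.2500)
Y(U, n(o(-5, 3), 4))*(8*3) = ((9/4)*5)*(8*3) = (45/4)*24 = 270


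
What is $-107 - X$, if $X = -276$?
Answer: $169$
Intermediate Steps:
$-107 - X = -107 - -276 = -107 + 276 = 169$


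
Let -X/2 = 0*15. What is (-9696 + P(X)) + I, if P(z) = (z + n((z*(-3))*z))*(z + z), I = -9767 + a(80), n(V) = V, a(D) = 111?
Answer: -19352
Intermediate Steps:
I = -9656 (I = -9767 + 111 = -9656)
X = 0 (X = -0*15 = -2*0 = 0)
P(z) = 2*z*(z - 3*z²) (P(z) = (z + (z*(-3))*z)*(z + z) = (z + (-3*z)*z)*(2*z) = (z - 3*z²)*(2*z) = 2*z*(z - 3*z²))
(-9696 + P(X)) + I = (-9696 + 0²*(2 - 6*0)) - 9656 = (-9696 + 0*(2 + 0)) - 9656 = (-9696 + 0*2) - 9656 = (-9696 + 0) - 9656 = -9696 - 9656 = -19352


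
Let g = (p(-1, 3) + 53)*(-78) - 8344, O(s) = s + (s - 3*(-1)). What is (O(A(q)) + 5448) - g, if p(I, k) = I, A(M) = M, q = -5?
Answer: 17841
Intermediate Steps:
O(s) = 3 + 2*s (O(s) = s + (s + 3) = s + (3 + s) = 3 + 2*s)
g = -12400 (g = (-1 + 53)*(-78) - 8344 = 52*(-78) - 8344 = -4056 - 8344 = -12400)
(O(A(q)) + 5448) - g = ((3 + 2*(-5)) + 5448) - 1*(-12400) = ((3 - 10) + 5448) + 12400 = (-7 + 5448) + 12400 = 5441 + 12400 = 17841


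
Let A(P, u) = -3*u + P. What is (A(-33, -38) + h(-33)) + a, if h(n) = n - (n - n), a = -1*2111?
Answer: -2063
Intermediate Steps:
a = -2111
A(P, u) = P - 3*u
h(n) = n (h(n) = n - 1*0 = n + 0 = n)
(A(-33, -38) + h(-33)) + a = ((-33 - 3*(-38)) - 33) - 2111 = ((-33 + 114) - 33) - 2111 = (81 - 33) - 2111 = 48 - 2111 = -2063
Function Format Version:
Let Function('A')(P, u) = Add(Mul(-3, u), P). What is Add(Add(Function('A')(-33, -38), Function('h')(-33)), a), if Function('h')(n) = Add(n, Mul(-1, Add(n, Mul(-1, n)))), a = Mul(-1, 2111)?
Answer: -2063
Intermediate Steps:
a = -2111
Function('A')(P, u) = Add(P, Mul(-3, u))
Function('h')(n) = n (Function('h')(n) = Add(n, Mul(-1, 0)) = Add(n, 0) = n)
Add(Add(Function('A')(-33, -38), Function('h')(-33)), a) = Add(Add(Add(-33, Mul(-3, -38)), -33), -2111) = Add(Add(Add(-33, 114), -33), -2111) = Add(Add(81, -33), -2111) = Add(48, -2111) = -2063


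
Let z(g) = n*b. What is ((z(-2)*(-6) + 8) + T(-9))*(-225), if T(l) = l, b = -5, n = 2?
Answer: -13275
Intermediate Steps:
z(g) = -10 (z(g) = 2*(-5) = -10)
((z(-2)*(-6) + 8) + T(-9))*(-225) = ((-10*(-6) + 8) - 9)*(-225) = ((60 + 8) - 9)*(-225) = (68 - 9)*(-225) = 59*(-225) = -13275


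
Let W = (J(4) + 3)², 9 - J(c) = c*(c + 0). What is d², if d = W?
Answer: 256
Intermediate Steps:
J(c) = 9 - c² (J(c) = 9 - c*(c + 0) = 9 - c*c = 9 - c²)
W = 16 (W = ((9 - 1*4²) + 3)² = ((9 - 1*16) + 3)² = ((9 - 16) + 3)² = (-7 + 3)² = (-4)² = 16)
d = 16
d² = 16² = 256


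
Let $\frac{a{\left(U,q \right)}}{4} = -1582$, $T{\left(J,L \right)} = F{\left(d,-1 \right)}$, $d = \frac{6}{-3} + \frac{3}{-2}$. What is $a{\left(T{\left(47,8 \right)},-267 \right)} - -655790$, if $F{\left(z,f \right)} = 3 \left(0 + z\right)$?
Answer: $649462$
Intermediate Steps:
$d = - \frac{7}{2}$ ($d = 6 \left(- \frac{1}{3}\right) + 3 \left(- \frac{1}{2}\right) = -2 - \frac{3}{2} = - \frac{7}{2} \approx -3.5$)
$F{\left(z,f \right)} = 3 z$
$T{\left(J,L \right)} = - \frac{21}{2}$ ($T{\left(J,L \right)} = 3 \left(- \frac{7}{2}\right) = - \frac{21}{2}$)
$a{\left(U,q \right)} = -6328$ ($a{\left(U,q \right)} = 4 \left(-1582\right) = -6328$)
$a{\left(T{\left(47,8 \right)},-267 \right)} - -655790 = -6328 - -655790 = -6328 + 655790 = 649462$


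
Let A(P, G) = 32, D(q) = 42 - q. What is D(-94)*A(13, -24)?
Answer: 4352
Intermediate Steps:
D(-94)*A(13, -24) = (42 - 1*(-94))*32 = (42 + 94)*32 = 136*32 = 4352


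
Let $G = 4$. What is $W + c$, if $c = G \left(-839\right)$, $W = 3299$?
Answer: $-57$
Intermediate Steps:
$c = -3356$ ($c = 4 \left(-839\right) = -3356$)
$W + c = 3299 - 3356 = -57$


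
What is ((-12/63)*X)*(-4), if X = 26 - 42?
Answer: -256/21 ≈ -12.190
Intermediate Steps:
X = -16
((-12/63)*X)*(-4) = (-12/63*(-16))*(-4) = (-12*1/63*(-16))*(-4) = -4/21*(-16)*(-4) = (64/21)*(-4) = -256/21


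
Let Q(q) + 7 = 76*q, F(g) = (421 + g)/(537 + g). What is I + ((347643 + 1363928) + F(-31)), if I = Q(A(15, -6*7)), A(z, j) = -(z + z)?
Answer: 432449047/253 ≈ 1.7093e+6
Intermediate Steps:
F(g) = (421 + g)/(537 + g)
A(z, j) = -2*z
Q(q) = -7 + 76*q
I = -2287 (I = -7 + 76*(-2*15) = -7 + 76*(-30) = -7 - 2280 = -2287)
I + ((347643 + 1363928) + F(-31)) = -2287 + ((347643 + 1363928) + (421 - 31)/(537 - 31)) = -2287 + (1711571 + 390/506) = -2287 + (1711571 + (1/506)*390) = -2287 + (1711571 + 195/253) = -2287 + 433027658/253 = 432449047/253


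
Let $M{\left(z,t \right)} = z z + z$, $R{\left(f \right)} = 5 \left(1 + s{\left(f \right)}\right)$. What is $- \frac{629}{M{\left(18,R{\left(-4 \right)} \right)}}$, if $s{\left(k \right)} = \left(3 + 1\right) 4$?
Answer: $- \frac{629}{342} \approx -1.8392$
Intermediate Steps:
$s{\left(k \right)} = 16$ ($s{\left(k \right)} = 4 \cdot 4 = 16$)
$R{\left(f \right)} = 85$ ($R{\left(f \right)} = 5 \left(1 + 16\right) = 5 \cdot 17 = 85$)
$M{\left(z,t \right)} = z + z^{2}$ ($M{\left(z,t \right)} = z^{2} + z = z + z^{2}$)
$- \frac{629}{M{\left(18,R{\left(-4 \right)} \right)}} = - \frac{629}{18 \left(1 + 18\right)} = - \frac{629}{18 \cdot 19} = - \frac{629}{342}$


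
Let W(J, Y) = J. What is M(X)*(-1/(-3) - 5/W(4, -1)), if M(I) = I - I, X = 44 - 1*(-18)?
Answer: 0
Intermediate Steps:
X = 62 (X = 44 + 18 = 62)
M(I) = 0
M(X)*(-1/(-3) - 5/W(4, -1)) = 0*(-1/(-3) - 5/4) = 0*(-1*(-1/3) - 5*1/4) = 0*(1/3 - 5/4) = 0*(-11/12) = 0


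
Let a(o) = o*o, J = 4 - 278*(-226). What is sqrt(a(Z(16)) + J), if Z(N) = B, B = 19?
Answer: sqrt(63193) ≈ 251.38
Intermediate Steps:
J = 62832 (J = 4 + 62828 = 62832)
Z(N) = 19
a(o) = o**2
sqrt(a(Z(16)) + J) = sqrt(19**2 + 62832) = sqrt(361 + 62832) = sqrt(63193)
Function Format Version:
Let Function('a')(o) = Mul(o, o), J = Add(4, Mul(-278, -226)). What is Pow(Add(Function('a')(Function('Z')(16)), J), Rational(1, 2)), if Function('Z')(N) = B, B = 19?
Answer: Pow(63193, Rational(1, 2)) ≈ 251.38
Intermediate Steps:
J = 62832 (J = Add(4, 62828) = 62832)
Function('Z')(N) = 19
Function('a')(o) = Pow(o, 2)
Pow(Add(Function('a')(Function('Z')(16)), J), Rational(1, 2)) = Pow(Add(Pow(19, 2), 62832), Rational(1, 2)) = Pow(Add(361, 62832), Rational(1, 2)) = Pow(63193, Rational(1, 2))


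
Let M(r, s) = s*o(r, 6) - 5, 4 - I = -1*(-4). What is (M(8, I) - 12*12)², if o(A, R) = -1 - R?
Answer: 22201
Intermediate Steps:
I = 0 (I = 4 - (-1)*(-4) = 4 - 1*4 = 4 - 4 = 0)
M(r, s) = -5 - 7*s (M(r, s) = s*(-1 - 1*6) - 5 = s*(-1 - 6) - 5 = s*(-7) - 5 = -7*s - 5 = -5 - 7*s)
(M(8, I) - 12*12)² = ((-5 - 7*0) - 12*12)² = ((-5 + 0) - 144)² = (-5 - 144)² = (-149)² = 22201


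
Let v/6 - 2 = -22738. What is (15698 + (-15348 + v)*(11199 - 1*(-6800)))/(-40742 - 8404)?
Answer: 1365792269/24573 ≈ 55581.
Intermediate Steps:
v = -136416 (v = 12 + 6*(-22738) = 12 - 136428 = -136416)
(15698 + (-15348 + v)*(11199 - 1*(-6800)))/(-40742 - 8404) = (15698 + (-15348 - 136416)*(11199 - 1*(-6800)))/(-40742 - 8404) = (15698 - 151764*(11199 + 6800))/(-49146) = (15698 - 151764*17999)*(-1/49146) = (15698 - 2731600236)*(-1/49146) = -2731584538*(-1/49146) = 1365792269/24573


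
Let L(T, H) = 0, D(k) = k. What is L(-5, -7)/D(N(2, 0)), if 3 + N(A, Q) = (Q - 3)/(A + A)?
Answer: 0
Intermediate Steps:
N(A, Q) = -3 + (-3 + Q)/(2*A) (N(A, Q) = -3 + (Q - 3)/(A + A) = -3 + (-3 + Q)/((2*A)) = -3 + (-3 + Q)*(1/(2*A)) = -3 + (-3 + Q)/(2*A))
L(-5, -7)/D(N(2, 0)) = 0/(((1/2)*(-3 + 0 - 6*2)/2)) = 0/(((1/2)*(1/2)*(-3 + 0 - 12))) = 0/(((1/2)*(1/2)*(-15))) = 0/(-15/4) = 0*(-4/15) = 0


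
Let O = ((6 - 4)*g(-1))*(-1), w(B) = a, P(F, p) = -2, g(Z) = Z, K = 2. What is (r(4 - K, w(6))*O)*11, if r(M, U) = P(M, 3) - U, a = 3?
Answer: -110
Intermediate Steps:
w(B) = 3
O = 2 (O = ((6 - 4)*(-1))*(-1) = (2*(-1))*(-1) = -2*(-1) = 2)
r(M, U) = -2 - U
(r(4 - K, w(6))*O)*11 = ((-2 - 1*3)*2)*11 = ((-2 - 3)*2)*11 = -5*2*11 = -10*11 = -110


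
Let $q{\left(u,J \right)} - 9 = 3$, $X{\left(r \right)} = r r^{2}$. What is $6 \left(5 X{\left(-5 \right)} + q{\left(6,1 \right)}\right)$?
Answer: $-3678$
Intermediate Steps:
$X{\left(r \right)} = r^{3}$
$q{\left(u,J \right)} = 12$ ($q{\left(u,J \right)} = 9 + 3 = 12$)
$6 \left(5 X{\left(-5 \right)} + q{\left(6,1 \right)}\right) = 6 \left(5 \left(-5\right)^{3} + 12\right) = 6 \left(5 \left(-125\right) + 12\right) = 6 \left(-625 + 12\right) = 6 \left(-613\right) = -3678$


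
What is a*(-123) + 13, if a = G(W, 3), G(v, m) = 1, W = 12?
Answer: -110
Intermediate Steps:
a = 1
a*(-123) + 13 = 1*(-123) + 13 = -123 + 13 = -110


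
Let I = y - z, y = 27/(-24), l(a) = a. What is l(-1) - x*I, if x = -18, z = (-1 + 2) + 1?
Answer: -229/4 ≈ -57.250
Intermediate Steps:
z = 2 (z = 1 + 1 = 2)
y = -9/8 (y = 27*(-1/24) = -9/8 ≈ -1.1250)
I = -25/8 (I = -9/8 - 1*2 = -9/8 - 2 = -25/8 ≈ -3.1250)
l(-1) - x*I = -1 - (-18)*(-25)/8 = -1 - 1*225/4 = -1 - 225/4 = -229/4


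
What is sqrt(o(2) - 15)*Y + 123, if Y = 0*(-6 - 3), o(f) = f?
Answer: 123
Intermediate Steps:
Y = 0 (Y = 0*(-9) = 0)
sqrt(o(2) - 15)*Y + 123 = sqrt(2 - 15)*0 + 123 = sqrt(-13)*0 + 123 = (I*sqrt(13))*0 + 123 = 0 + 123 = 123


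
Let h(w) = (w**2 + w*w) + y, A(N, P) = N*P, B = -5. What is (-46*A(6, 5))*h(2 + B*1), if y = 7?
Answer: -34500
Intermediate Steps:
h(w) = 7 + 2*w**2 (h(w) = (w**2 + w*w) + 7 = (w**2 + w**2) + 7 = 2*w**2 + 7 = 7 + 2*w**2)
(-46*A(6, 5))*h(2 + B*1) = (-276*5)*(7 + 2*(2 - 5*1)**2) = (-46*30)*(7 + 2*(2 - 5)**2) = -1380*(7 + 2*(-3)**2) = -1380*(7 + 2*9) = -1380*(7 + 18) = -1380*25 = -34500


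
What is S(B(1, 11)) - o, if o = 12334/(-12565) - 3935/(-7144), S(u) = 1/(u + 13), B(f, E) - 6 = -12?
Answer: 51494301/89764360 ≈ 0.57366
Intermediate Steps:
B(f, E) = -6 (B(f, E) = 6 - 12 = -6)
S(u) = 1/(13 + u)
o = -5524403/12823480 (o = 12334*(-1/12565) - 3935*(-1/7144) = -1762/1795 + 3935/7144 = -5524403/12823480 ≈ -0.43080)
S(B(1, 11)) - o = 1/(13 - 6) - 1*(-5524403/12823480) = 1/7 + 5524403/12823480 = ⅐ + 5524403/12823480 = 51494301/89764360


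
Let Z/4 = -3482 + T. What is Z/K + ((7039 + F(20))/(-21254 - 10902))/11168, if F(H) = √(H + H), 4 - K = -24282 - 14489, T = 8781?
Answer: 7611596599543/13924808515200 - √10/179559104 ≈ 0.54662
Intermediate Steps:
K = 38775 (K = 4 - (-24282 - 14489) = 4 - 1*(-38771) = 4 + 38771 = 38775)
F(H) = √2*√H (F(H) = √(2*H) = √2*√H)
Z = 21196 (Z = 4*(-3482 + 8781) = 4*5299 = 21196)
Z/K + ((7039 + F(20))/(-21254 - 10902))/11168 = 21196/38775 + ((7039 + √2*√20)/(-21254 - 10902))/11168 = 21196*(1/38775) + ((7039 + √2*(2*√5))/(-32156))*(1/11168) = 21196/38775 + ((7039 + 2*√10)*(-1/32156))*(1/11168) = 21196/38775 + (-7039/32156 - √10/16078)*(1/11168) = 21196/38775 + (-7039/359118208 - √10/179559104) = 7611596599543/13924808515200 - √10/179559104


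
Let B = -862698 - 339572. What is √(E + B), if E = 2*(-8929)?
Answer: 4*I*√76258 ≈ 1104.6*I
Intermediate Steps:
E = -17858
B = -1202270
√(E + B) = √(-17858 - 1202270) = √(-1220128) = 4*I*√76258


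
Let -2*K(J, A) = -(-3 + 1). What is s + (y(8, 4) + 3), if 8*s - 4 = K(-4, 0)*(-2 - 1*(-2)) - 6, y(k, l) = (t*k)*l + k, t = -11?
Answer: -1365/4 ≈ -341.25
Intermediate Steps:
y(k, l) = k - 11*k*l (y(k, l) = (-11*k)*l + k = -11*k*l + k = k - 11*k*l)
K(J, A) = -1 (K(J, A) = -(-1)*(-3 + 1)/2 = -(-1)*(-2)/2 = -1/2*2 = -1)
s = -1/4 (s = 1/2 + (-(-2 - 1*(-2)) - 6)/8 = 1/2 + (-(-2 + 2) - 6)/8 = 1/2 + (-1*0 - 6)/8 = 1/2 + (0 - 6)/8 = 1/2 + (1/8)*(-6) = 1/2 - 3/4 = -1/4 ≈ -0.25000)
s + (y(8, 4) + 3) = -1/4 + (8*(1 - 11*4) + 3) = -1/4 + (8*(1 - 44) + 3) = -1/4 + (8*(-43) + 3) = -1/4 + (-344 + 3) = -1/4 - 341 = -1365/4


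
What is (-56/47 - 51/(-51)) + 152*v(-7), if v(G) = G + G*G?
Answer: 300039/47 ≈ 6383.8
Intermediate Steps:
v(G) = G + G²
(-56/47 - 51/(-51)) + 152*v(-7) = (-56/47 - 51/(-51)) + 152*(-7*(1 - 7)) = (-56*1/47 - 51*(-1/51)) + 152*(-7*(-6)) = (-56/47 + 1) + 152*42 = -9/47 + 6384 = 300039/47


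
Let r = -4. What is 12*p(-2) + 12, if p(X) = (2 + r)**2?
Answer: 60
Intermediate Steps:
p(X) = 4 (p(X) = (2 - 4)**2 = (-2)**2 = 4)
12*p(-2) + 12 = 12*4 + 12 = 48 + 12 = 60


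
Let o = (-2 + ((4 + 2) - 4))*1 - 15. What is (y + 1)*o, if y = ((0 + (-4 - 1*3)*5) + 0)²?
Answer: -18390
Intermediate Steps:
o = -15 (o = (-2 + (6 - 4))*1 - 15 = (-2 + 2)*1 - 15 = 0*1 - 15 = 0 - 15 = -15)
y = 1225 (y = ((0 + (-4 - 3)*5) + 0)² = ((0 - 7*5) + 0)² = ((0 - 35) + 0)² = (-35 + 0)² = (-35)² = 1225)
(y + 1)*o = (1225 + 1)*(-15) = 1226*(-15) = -18390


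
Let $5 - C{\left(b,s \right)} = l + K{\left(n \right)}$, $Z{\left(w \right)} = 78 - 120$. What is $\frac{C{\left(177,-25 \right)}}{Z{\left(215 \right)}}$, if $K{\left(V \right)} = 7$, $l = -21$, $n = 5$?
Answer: $- \frac{19}{42} \approx -0.45238$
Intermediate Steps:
$Z{\left(w \right)} = -42$
$C{\left(b,s \right)} = 19$ ($C{\left(b,s \right)} = 5 - \left(-21 + 7\right) = 5 - -14 = 5 + 14 = 19$)
$\frac{C{\left(177,-25 \right)}}{Z{\left(215 \right)}} = \frac{19}{-42} = 19 \left(- \frac{1}{42}\right) = - \frac{19}{42}$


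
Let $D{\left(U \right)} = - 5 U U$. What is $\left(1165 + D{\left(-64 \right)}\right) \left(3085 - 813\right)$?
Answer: $-43883680$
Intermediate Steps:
$D{\left(U \right)} = - 5 U^{2}$
$\left(1165 + D{\left(-64 \right)}\right) \left(3085 - 813\right) = \left(1165 - 5 \left(-64\right)^{2}\right) \left(3085 - 813\right) = \left(1165 - 20480\right) 2272 = \left(-19315\right) 2272 = -43883680$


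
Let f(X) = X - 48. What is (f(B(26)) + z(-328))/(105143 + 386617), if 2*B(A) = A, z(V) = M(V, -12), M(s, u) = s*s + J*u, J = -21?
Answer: 107801/491760 ≈ 0.21921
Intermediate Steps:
M(s, u) = s² - 21*u (M(s, u) = s*s - 21*u = s² - 21*u)
z(V) = 252 + V² (z(V) = V² - 21*(-12) = V² + 252 = 252 + V²)
B(A) = A/2
f(X) = -48 + X
(f(B(26)) + z(-328))/(105143 + 386617) = ((-48 + (½)*26) + (252 + (-328)²))/(105143 + 386617) = ((-48 + 13) + (252 + 107584))/491760 = (-35 + 107836)*(1/491760) = 107801*(1/491760) = 107801/491760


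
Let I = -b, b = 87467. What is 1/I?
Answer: -1/87467 ≈ -1.1433e-5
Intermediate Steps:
I = -87467 (I = -1*87467 = -87467)
1/I = 1/(-87467) = -1/87467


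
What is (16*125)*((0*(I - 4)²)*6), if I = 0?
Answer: 0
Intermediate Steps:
(16*125)*((0*(I - 4)²)*6) = (16*125)*((0*(0 - 4)²)*6) = 2000*((0*(-4)²)*6) = 2000*((0*16)*6) = 2000*(0*6) = 2000*0 = 0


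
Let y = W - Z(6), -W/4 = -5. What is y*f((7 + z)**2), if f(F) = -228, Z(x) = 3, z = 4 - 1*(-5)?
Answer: -3876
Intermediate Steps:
z = 9 (z = 4 + 5 = 9)
W = 20 (W = -4*(-5) = 20)
y = 17 (y = 20 - 1*3 = 20 - 3 = 17)
y*f((7 + z)**2) = 17*(-228) = -3876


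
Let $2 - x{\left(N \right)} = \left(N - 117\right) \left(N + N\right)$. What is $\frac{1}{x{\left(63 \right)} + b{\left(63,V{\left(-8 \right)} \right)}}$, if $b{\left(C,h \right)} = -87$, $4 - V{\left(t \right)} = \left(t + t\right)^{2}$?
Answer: $\frac{1}{6719} \approx 0.00014883$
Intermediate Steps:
$V{\left(t \right)} = 4 - 4 t^{2}$ ($V{\left(t \right)} = 4 - \left(t + t\right)^{2} = 4 - \left(2 t\right)^{2} = 4 - 4 t^{2}$)
$x{\left(N \right)} = 2 - 2 N \left(-117 + N\right)$ ($x{\left(N \right)} = 2 - \left(N - 117\right) \left(N + N\right) = 2 - \left(-117 + N\right) 2 N = 2 - 2 N \left(-117 + N\right)$)
$\frac{1}{x{\left(63 \right)} + b{\left(63,V{\left(-8 \right)} \right)}} = \frac{1}{\left(2 - 2 \cdot 63^{2} + 234 \cdot 63\right) - 87} = \frac{1}{\left(2 - 7938 + 14742\right) - 87} = \frac{1}{6806 - 87} = \frac{1}{6719}$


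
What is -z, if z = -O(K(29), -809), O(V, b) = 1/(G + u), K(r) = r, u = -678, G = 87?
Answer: -1/591 ≈ -0.0016920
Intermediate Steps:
O(V, b) = -1/591 (O(V, b) = 1/(87 - 678) = 1/(-591) = -1/591)
z = 1/591 (z = -1*(-1/591) = 1/591 ≈ 0.0016920)
-z = -1*1/591 = -1/591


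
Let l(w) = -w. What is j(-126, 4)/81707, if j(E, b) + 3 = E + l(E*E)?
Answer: -16005/81707 ≈ -0.19588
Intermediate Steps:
j(E, b) = -3 + E - E² (j(E, b) = -3 + (E - E*E) = -3 + (E - E²) = -3 + E - E²)
j(-126, 4)/81707 = (-3 - 126 - 1*(-126)²)/81707 = (-3 - 126 - 1*15876)*(1/81707) = (-3 - 126 - 15876)*(1/81707) = -16005*1/81707 = -16005/81707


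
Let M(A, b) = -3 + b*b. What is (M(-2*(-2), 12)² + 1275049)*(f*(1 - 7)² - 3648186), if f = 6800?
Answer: -4407146632980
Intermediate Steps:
M(A, b) = -3 + b²
(M(-2*(-2), 12)² + 1275049)*(f*(1 - 7)² - 3648186) = ((-3 + 12²)² + 1275049)*(6800*(1 - 7)² - 3648186) = ((-3 + 144)² + 1275049)*(6800*(-6)² - 3648186) = (141² + 1275049)*(6800*36 - 3648186) = (19881 + 1275049)*(244800 - 3648186) = 1294930*(-3403386) = -4407146632980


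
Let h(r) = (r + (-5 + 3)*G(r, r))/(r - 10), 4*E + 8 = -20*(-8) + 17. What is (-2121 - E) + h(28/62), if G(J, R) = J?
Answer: -160077/74 ≈ -2163.2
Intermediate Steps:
E = 169/4 (E = -2 + (-20*(-8) + 17)/4 = -2 + (160 + 17)/4 = -2 + (¼)*177 = -2 + 177/4 = 169/4 ≈ 42.250)
h(r) = -r/(-10 + r) (h(r) = (r + (-5 + 3)*r)/(r - 10) = (r - 2*r)/(-10 + r) = (-r)/(-10 + r) = -r/(-10 + r))
(-2121 - E) + h(28/62) = (-2121 - 1*169/4) - 28/62/(-10 + 28/62) = (-2121 - 169/4) - 28*(1/62)/(-10 + 28*(1/62)) = -8653/4 - 1*14/31/(-10 + 14/31) = -8653/4 - 1*14/31/(-296/31) = -8653/4 - 1*14/31*(-31/296) = -8653/4 + 7/148 = -160077/74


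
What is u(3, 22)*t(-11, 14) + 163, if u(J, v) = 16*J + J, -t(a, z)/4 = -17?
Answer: 3631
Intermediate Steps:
t(a, z) = 68 (t(a, z) = -4*(-17) = 68)
u(J, v) = 17*J
u(3, 22)*t(-11, 14) + 163 = (17*3)*68 + 163 = 51*68 + 163 = 3468 + 163 = 3631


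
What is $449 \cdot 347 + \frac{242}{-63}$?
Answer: $\frac{9815347}{63} \approx 1.558 \cdot 10^{5}$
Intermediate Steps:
$449 \cdot 347 + \frac{242}{-63} = 155803 + 242 \left(- \frac{1}{63}\right) = 155803 - \frac{242}{63} = \frac{9815347}{63}$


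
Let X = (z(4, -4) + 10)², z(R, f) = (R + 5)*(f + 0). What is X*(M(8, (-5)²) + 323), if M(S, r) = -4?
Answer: 215644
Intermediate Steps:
z(R, f) = f*(5 + R) (z(R, f) = (5 + R)*f = f*(5 + R))
X = 676 (X = (-4*(5 + 4) + 10)² = (-4*9 + 10)² = (-36 + 10)² = (-26)² = 676)
X*(M(8, (-5)²) + 323) = 676*(-4 + 323) = 676*319 = 215644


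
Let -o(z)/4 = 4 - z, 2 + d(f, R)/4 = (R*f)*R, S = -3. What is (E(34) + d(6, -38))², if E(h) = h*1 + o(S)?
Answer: 1200899716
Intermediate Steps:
d(f, R) = -8 + 4*f*R² (d(f, R) = -8 + 4*((R*f)*R) = -8 + 4*(f*R²) = -8 + 4*f*R²)
o(z) = -16 + 4*z (o(z) = -4*(4 - z) = -16 + 4*z)
E(h) = -28 + h (E(h) = h*1 + (-16 + 4*(-3)) = h + (-16 - 12) = h - 28 = -28 + h)
(E(34) + d(6, -38))² = ((-28 + 34) + (-8 + 4*6*(-38)²))² = (6 + (-8 + 4*6*1444))² = (6 + (-8 + 34656))² = (6 + 34648)² = 34654² = 1200899716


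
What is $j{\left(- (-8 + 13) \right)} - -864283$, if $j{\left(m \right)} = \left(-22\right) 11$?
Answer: $864041$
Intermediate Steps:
$j{\left(m \right)} = -242$
$j{\left(- (-8 + 13) \right)} - -864283 = -242 - -864283 = -242 + 864283 = 864041$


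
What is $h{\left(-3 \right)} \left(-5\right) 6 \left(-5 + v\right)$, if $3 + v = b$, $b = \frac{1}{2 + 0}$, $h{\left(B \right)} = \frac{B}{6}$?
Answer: $- \frac{225}{2} \approx -112.5$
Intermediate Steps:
$h{\left(B \right)} = \frac{B}{6}$ ($h{\left(B \right)} = B \frac{1}{6} = \frac{B}{6}$)
$b = \frac{1}{2} \approx 0.5$
$v = - \frac{5}{2}$ ($v = -3 + \frac{1}{2} = - \frac{5}{2} \approx -2.5$)
$h{\left(-3 \right)} \left(-5\right) 6 \left(-5 + v\right) = \frac{1}{6} \left(-3\right) \left(-5\right) 6 \left(-5 - \frac{5}{2}\right) = \left(- \frac{1}{2}\right) \left(-5\right) 6 \left(- \frac{15}{2}\right) = \frac{5}{2} \left(-45\right) = - \frac{225}{2}$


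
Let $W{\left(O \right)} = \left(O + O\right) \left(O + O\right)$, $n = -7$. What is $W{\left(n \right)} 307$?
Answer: $60172$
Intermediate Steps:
$W{\left(O \right)} = 4 O^{2}$ ($W{\left(O \right)} = 2 O 2 O = 4 O^{2}$)
$W{\left(n \right)} 307 = 4 \left(-7\right)^{2} \cdot 307 = 4 \cdot 49 \cdot 307 = 196 \cdot 307 = 60172$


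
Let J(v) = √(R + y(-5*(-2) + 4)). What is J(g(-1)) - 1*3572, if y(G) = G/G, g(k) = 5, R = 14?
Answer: -3572 + √15 ≈ -3568.1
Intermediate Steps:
y(G) = 1
J(v) = √15 (J(v) = √(14 + 1) = √15)
J(g(-1)) - 1*3572 = √15 - 1*3572 = √15 - 3572 = -3572 + √15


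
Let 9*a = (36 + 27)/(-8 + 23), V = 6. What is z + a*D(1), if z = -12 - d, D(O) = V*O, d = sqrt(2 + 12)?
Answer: -46/5 - sqrt(14) ≈ -12.942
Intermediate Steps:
a = 7/15 (a = ((36 + 27)/(-8 + 23))/9 = (63/15)/9 = (63*(1/15))/9 = (1/9)*(21/5) = 7/15 ≈ 0.46667)
d = sqrt(14) ≈ 3.7417
D(O) = 6*O
z = -12 - sqrt(14) ≈ -15.742
z + a*D(1) = (-12 - sqrt(14)) + 7*(6*1)/15 = (-12 - sqrt(14)) + (7/15)*6 = (-12 - sqrt(14)) + 14/5 = -46/5 - sqrt(14)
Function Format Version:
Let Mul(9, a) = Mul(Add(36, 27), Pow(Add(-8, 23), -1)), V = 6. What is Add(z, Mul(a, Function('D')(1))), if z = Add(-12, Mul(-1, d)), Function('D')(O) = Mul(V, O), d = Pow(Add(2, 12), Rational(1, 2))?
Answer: Add(Rational(-46, 5), Mul(-1, Pow(14, Rational(1, 2)))) ≈ -12.942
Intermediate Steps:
a = Rational(7, 15) (a = Mul(Rational(1, 9), Mul(Add(36, 27), Pow(Add(-8, 23), -1))) = Mul(Rational(1, 9), Mul(63, Pow(15, -1))) = Mul(Rational(1, 9), Mul(63, Rational(1, 15))) = Mul(Rational(1, 9), Rational(21, 5)) = Rational(7, 15) ≈ 0.46667)
d = Pow(14, Rational(1, 2)) ≈ 3.7417
Function('D')(O) = Mul(6, O)
z = Add(-12, Mul(-1, Pow(14, Rational(1, 2)))) ≈ -15.742
Add(z, Mul(a, Function('D')(1))) = Add(Add(-12, Mul(-1, Pow(14, Rational(1, 2)))), Mul(Rational(7, 15), Mul(6, 1))) = Add(Add(-12, Mul(-1, Pow(14, Rational(1, 2)))), Mul(Rational(7, 15), 6)) = Add(Add(-12, Mul(-1, Pow(14, Rational(1, 2)))), Rational(14, 5)) = Add(Rational(-46, 5), Mul(-1, Pow(14, Rational(1, 2))))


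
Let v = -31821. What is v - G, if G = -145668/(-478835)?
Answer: -15237154203/478835 ≈ -31821.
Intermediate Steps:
G = 145668/478835 (G = -145668*(-1/478835) = 145668/478835 ≈ 0.30421)
v - G = -31821 - 1*145668/478835 = -31821 - 145668/478835 = -15237154203/478835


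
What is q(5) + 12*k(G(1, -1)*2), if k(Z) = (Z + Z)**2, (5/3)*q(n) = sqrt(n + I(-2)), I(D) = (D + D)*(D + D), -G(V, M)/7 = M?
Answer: 9408 + 3*sqrt(21)/5 ≈ 9410.8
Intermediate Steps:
G(V, M) = -7*M
I(D) = 4*D**2 (I(D) = (2*D)*(2*D) = 4*D**2)
q(n) = 3*sqrt(16 + n)/5 (q(n) = 3*sqrt(n + 4*(-2)**2)/5 = 3*sqrt(n + 4*4)/5 = 3*sqrt(n + 16)/5 = 3*sqrt(16 + n)/5)
k(Z) = 4*Z**2 (k(Z) = (2*Z)**2 = 4*Z**2)
q(5) + 12*k(G(1, -1)*2) = 3*sqrt(16 + 5)/5 + 12*(4*(-7*(-1)*2)**2) = 3*sqrt(21)/5 + 12*(4*(7*2)**2) = 3*sqrt(21)/5 + 12*(4*14**2) = 3*sqrt(21)/5 + 12*(4*196) = 3*sqrt(21)/5 + 12*784 = 3*sqrt(21)/5 + 9408 = 9408 + 3*sqrt(21)/5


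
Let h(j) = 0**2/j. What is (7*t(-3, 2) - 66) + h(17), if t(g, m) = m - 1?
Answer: -59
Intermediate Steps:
t(g, m) = -1 + m
h(j) = 0 (h(j) = 0/j = 0)
(7*t(-3, 2) - 66) + h(17) = (7*(-1 + 2) - 66) + 0 = (7*1 - 66) + 0 = (7 - 66) + 0 = -59 + 0 = -59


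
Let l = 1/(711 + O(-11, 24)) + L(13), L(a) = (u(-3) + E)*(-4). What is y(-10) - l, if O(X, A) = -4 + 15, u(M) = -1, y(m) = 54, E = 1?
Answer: 38987/722 ≈ 53.999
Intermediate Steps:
O(X, A) = 11
L(a) = 0 (L(a) = (-1 + 1)*(-4) = 0*(-4) = 0)
l = 1/722 (l = 1/(711 + 11) + 0 = 1/722 + 0 = 1/722 ≈ 0.0013850)
y(-10) - l = 54 - 1*1/722 = 54 - 1/722 = 38987/722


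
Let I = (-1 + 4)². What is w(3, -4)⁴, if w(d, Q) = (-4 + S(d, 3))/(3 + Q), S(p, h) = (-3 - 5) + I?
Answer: 81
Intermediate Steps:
I = 9 (I = 3² = 9)
S(p, h) = 1 (S(p, h) = (-3 - 5) + 9 = -8 + 9 = 1)
w(d, Q) = -3/(3 + Q) (w(d, Q) = (-4 + 1)/(3 + Q) = -3/(3 + Q))
w(3, -4)⁴ = (-3/(3 - 4))⁴ = (-3/(-1))⁴ = (-3*(-1))⁴ = 3⁴ = 81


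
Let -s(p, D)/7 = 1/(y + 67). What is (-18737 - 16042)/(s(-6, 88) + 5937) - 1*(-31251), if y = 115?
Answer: 4823031357/154361 ≈ 31245.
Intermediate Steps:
s(p, D) = -1/26 (s(p, D) = -7/(115 + 67) = -7/182 = -7*1/182 = -1/26)
(-18737 - 16042)/(s(-6, 88) + 5937) - 1*(-31251) = (-18737 - 16042)/(-1/26 + 5937) - 1*(-31251) = -34779/154361/26 + 31251 = -34779*26/154361 + 31251 = -904254/154361 + 31251 = 4823031357/154361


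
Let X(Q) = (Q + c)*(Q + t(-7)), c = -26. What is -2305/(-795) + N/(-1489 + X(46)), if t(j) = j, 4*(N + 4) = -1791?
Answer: 1594709/450924 ≈ 3.5365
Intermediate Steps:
N = -1807/4 (N = -4 + (1/4)*(-1791) = -4 - 1791/4 = -1807/4 ≈ -451.75)
X(Q) = (-26 + Q)*(-7 + Q) (X(Q) = (Q - 26)*(Q - 7) = (-26 + Q)*(-7 + Q))
-2305/(-795) + N/(-1489 + X(46)) = -2305/(-795) - 1807/(4*(-1489 + (182 + 46**2 - 33*46))) = -2305*(-1/795) - 1807/(4*(-1489 + (182 + 2116 - 1518))) = 461/159 - 1807/(4*(-1489 + 780)) = 461/159 - 1807/4/(-709) = 461/159 - 1807/4*(-1/709) = 461/159 + 1807/2836 = 1594709/450924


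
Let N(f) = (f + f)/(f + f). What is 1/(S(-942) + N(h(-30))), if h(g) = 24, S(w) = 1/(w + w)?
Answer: 1884/1883 ≈ 1.0005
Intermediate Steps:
S(w) = 1/(2*w)
N(f) = 1 (N(f) = (2*f)/((2*f)) = (2*f)*(1/(2*f)) = 1)
1/(S(-942) + N(h(-30))) = 1/((½)/(-942) + 1) = 1/((½)*(-1/942) + 1) = 1/(-1/1884 + 1) = 1/(1883/1884) = 1884/1883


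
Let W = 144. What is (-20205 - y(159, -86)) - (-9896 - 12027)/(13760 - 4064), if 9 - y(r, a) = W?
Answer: -194576797/9696 ≈ -20068.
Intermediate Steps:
y(r, a) = -135 (y(r, a) = 9 - 1*144 = 9 - 144 = -135)
(-20205 - y(159, -86)) - (-9896 - 12027)/(13760 - 4064) = (-20205 - 1*(-135)) - (-9896 - 12027)/(13760 - 4064) = (-20205 + 135) - (-21923)/9696 = -20070 - (-21923)/9696 = -20070 - 1*(-21923/9696) = -20070 + 21923/9696 = -194576797/9696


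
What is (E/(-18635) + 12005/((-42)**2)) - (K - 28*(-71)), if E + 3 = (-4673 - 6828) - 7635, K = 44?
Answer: -1357932941/670860 ≈ -2024.2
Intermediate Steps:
E = -19139 (E = -3 + ((-4673 - 6828) - 7635) = -3 + (-11501 - 7635) = -3 - 19136 = -19139)
(E/(-18635) + 12005/((-42)**2)) - (K - 28*(-71)) = (-19139/(-18635) + 12005/((-42)**2)) - (44 - 28*(-71)) = (-19139*(-1/18635) + 12005/1764) - (44 + 1988) = (19139/18635 + 12005*(1/1764)) - 1*2032 = (19139/18635 + 245/36) - 2032 = 5254579/670860 - 2032 = -1357932941/670860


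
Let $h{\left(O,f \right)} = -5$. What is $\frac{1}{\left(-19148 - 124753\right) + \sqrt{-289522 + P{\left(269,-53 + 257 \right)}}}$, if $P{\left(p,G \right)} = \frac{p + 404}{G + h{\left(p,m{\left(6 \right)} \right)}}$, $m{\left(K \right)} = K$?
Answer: $- \frac{9545433}{1373616558868} - \frac{i \sqrt{11465226795}}{4120849676604} \approx -6.9491 \cdot 10^{-6} - 2.5984 \cdot 10^{-8} i$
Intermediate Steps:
$P{\left(p,G \right)} = \frac{404 + p}{-5 + G}$ ($P{\left(p,G \right)} = \frac{p + 404}{G - 5} = \frac{404 + p}{-5 + G}$)
$\frac{1}{\left(-19148 - 124753\right) + \sqrt{-289522 + P{\left(269,-53 + 257 \right)}}} = \frac{1}{\left(-19148 - 124753\right) + \sqrt{-289522 + \frac{404 + 269}{-5 + \left(-53 + 257\right)}}} = \frac{1}{\left(-19148 - 124753\right) + \sqrt{-289522 + \frac{1}{-5 + 204} \cdot 673}} = \frac{1}{-143901 + \sqrt{-289522 + \frac{1}{199} \cdot 673}} = \frac{1}{-143901 + \sqrt{-289522 + \frac{673}{199}}} = \frac{1}{-143901 + \sqrt{- \frac{57614205}{199}}} = \frac{1}{-143901 + \frac{i \sqrt{11465226795}}{199}}$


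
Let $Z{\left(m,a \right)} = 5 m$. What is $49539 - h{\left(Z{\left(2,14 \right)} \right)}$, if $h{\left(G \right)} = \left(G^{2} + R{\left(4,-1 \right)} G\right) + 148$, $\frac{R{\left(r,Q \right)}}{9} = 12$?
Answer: $48211$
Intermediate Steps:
$R{\left(r,Q \right)} = 108$ ($R{\left(r,Q \right)} = 9 \cdot 12 = 108$)
$h{\left(G \right)} = 148 + G^{2} + 108 G$ ($h{\left(G \right)} = \left(G^{2} + 108 G\right) + 148 = 148 + G^{2} + 108 G$)
$49539 - h{\left(Z{\left(2,14 \right)} \right)} = 49539 - \left(148 + \left(5 \cdot 2\right)^{2} + 108 \cdot 5 \cdot 2\right) = 49539 - \left(148 + 10^{2} + 108 \cdot 10\right) = 49539 - \left(148 + 100 + 1080\right) = 49539 - 1328 = 48211$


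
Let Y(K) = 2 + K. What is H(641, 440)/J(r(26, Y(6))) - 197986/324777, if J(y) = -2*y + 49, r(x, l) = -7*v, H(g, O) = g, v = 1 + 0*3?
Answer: 65236313/6820317 ≈ 9.5650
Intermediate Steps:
v = 1 (v = 1 + 0 = 1)
r(x, l) = -7 (r(x, l) = -7*1 = -7)
J(y) = 49 - 2*y
H(641, 440)/J(r(26, Y(6))) - 197986/324777 = 641/(49 - 2*(-7)) - 197986/324777 = 641/(49 + 14) - 197986*1/324777 = 641/63 - 197986/324777 = 65236313/6820317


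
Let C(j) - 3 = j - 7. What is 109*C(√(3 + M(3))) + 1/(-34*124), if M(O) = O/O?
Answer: -919089/4216 ≈ -218.00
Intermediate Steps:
M(O) = 1
C(j) = -4 + j (C(j) = 3 + (j - 7) = 3 + (-7 + j) = -4 + j)
109*C(√(3 + M(3))) + 1/(-34*124) = 109*(-4 + √(3 + 1)) + 1/(-34*124) = 109*(-4 + √4) - 1/34*1/124 = 109*(-4 + 2) - 1/4216 = 109*(-2) - 1/4216 = -218 - 1/4216 = -919089/4216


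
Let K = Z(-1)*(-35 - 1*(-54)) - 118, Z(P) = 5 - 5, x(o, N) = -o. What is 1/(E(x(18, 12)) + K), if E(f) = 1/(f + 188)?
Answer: -170/20059 ≈ -0.0084750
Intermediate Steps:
Z(P) = 0
E(f) = 1/(188 + f)
K = -118 (K = 0*(-35 - 1*(-54)) - 118 = 0*(-35 + 54) - 118 = 0*19 - 118 = 0 - 118 = -118)
1/(E(x(18, 12)) + K) = 1/(1/(188 - 1*18) - 118) = 1/(1/(188 - 18) - 118) = 1/(1/170 - 118) = 1/(-20059/170) = -170/20059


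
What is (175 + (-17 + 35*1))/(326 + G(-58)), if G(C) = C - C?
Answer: 193/326 ≈ 0.59202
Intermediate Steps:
G(C) = 0
(175 + (-17 + 35*1))/(326 + G(-58)) = (175 + (-17 + 35*1))/(326 + 0) = (175 + (-17 + 35))/326 = (175 + 18)*(1/326) = 193*(1/326) = 193/326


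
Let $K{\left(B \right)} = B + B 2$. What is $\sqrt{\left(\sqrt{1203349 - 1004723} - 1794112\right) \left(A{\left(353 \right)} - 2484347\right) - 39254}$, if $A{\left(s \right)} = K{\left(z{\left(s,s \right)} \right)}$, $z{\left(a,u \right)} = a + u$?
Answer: $\sqrt{4453396796394 - 2482229 \sqrt{198626}} \approx 2.11 \cdot 10^{6}$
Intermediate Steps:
$K{\left(B \right)} = 3 B$ ($K{\left(B \right)} = B + 2 B = 3 B$)
$A{\left(s \right)} = 6 s$ ($A{\left(s \right)} = 3 \left(s + s\right) = 3 \cdot 2 s = 6 s$)
$\sqrt{\left(\sqrt{1203349 - 1004723} - 1794112\right) \left(A{\left(353 \right)} - 2484347\right) - 39254} = \sqrt{\left(\sqrt{1203349 - 1004723} - 1794112\right) \left(6 \cdot 353 - 2484347\right) - 39254} = \sqrt{\left(\sqrt{198626} - 1794112\right) \left(2118 - 2484347\right) - 39254} = \sqrt{\left(-1794112 + \sqrt{198626}\right) \left(-2482229\right) - 39254} = \sqrt{\left(4453396835648 - 2482229 \sqrt{198626}\right) - 39254} = \sqrt{4453396796394 - 2482229 \sqrt{198626}}$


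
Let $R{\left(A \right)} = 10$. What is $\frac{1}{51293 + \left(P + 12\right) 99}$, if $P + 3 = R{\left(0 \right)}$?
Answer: $\frac{1}{53174} \approx 1.8806 \cdot 10^{-5}$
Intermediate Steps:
$P = 7$ ($P = -3 + 10 = 7$)
$\frac{1}{51293 + \left(P + 12\right) 99} = \frac{1}{51293 + \left(7 + 12\right) 99} = \frac{1}{51293 + 19 \cdot 99} = \frac{1}{51293 + 1881} = \frac{1}{53174}$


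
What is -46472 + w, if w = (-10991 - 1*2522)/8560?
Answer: -397813833/8560 ≈ -46474.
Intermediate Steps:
w = -13513/8560 (w = (-10991 - 2522)*(1/8560) = -13513*1/8560 = -13513/8560 ≈ -1.5786)
-46472 + w = -46472 - 13513/8560 = -397813833/8560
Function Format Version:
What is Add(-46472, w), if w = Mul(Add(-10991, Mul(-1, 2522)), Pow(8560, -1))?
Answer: Rational(-397813833, 8560) ≈ -46474.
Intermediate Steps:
w = Rational(-13513, 8560) (w = Mul(Add(-10991, -2522), Rational(1, 8560)) = Mul(-13513, Rational(1, 8560)) = Rational(-13513, 8560) ≈ -1.5786)
Add(-46472, w) = Add(-46472, Rational(-13513, 8560)) = Rational(-397813833, 8560)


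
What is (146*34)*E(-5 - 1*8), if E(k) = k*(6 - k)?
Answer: -1226108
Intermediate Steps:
(146*34)*E(-5 - 1*8) = (146*34)*((-5 - 1*8)*(6 - (-5 - 1*8))) = 4964*((-5 - 8)*(6 - (-5 - 8))) = 4964*(-13*(6 - 1*(-13))) = 4964*(-13*(6 + 13)) = 4964*(-13*19) = 4964*(-247) = -1226108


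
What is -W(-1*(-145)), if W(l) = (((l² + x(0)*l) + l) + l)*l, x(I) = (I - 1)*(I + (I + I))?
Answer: -3090675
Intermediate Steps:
x(I) = 3*I*(-1 + I) (x(I) = (-1 + I)*(I + 2*I) = (-1 + I)*(3*I) = 3*I*(-1 + I))
W(l) = l*(l² + 2*l) (W(l) = (((l² + (3*0*(-1 + 0))*l) + l) + l)*l = (((l² + (3*0*(-1))*l) + l) + l)*l = (((l² + 0*l) + l) + l)*l = (((l² + 0) + l) + l)*l = ((l² + l) + l)*l = ((l + l²) + l)*l = (l² + 2*l)*l = l*(l² + 2*l))
-W(-1*(-145)) = -(-1*(-145))²*(2 - 1*(-145)) = -145²*(2 + 145) = -21025*147 = -1*3090675 = -3090675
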